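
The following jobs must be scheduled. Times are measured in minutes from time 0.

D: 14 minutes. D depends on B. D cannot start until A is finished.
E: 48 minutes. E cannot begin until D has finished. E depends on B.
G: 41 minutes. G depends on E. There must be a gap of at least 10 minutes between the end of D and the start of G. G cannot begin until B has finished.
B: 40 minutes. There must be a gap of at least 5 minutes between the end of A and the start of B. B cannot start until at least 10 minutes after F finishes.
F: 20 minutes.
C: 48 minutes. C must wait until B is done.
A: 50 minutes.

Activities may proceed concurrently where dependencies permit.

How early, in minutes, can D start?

95

F has no prerequisites, so it starts at minute 0 and finishes at minute 20.
Nothing blocks A, so it runs from minute 0 to minute 50.
B has to wait for A (finishes minute 50, plus 5-minute gap → minute 55); F (finishes minute 20, plus 10-minute gap → minute 30). The latest of these is minute 55, so B runs minute 55 to 55 + 40 = minute 95.
D waits on B (finishes minute 95); A (finishes minute 50). The latest of these is minute 95, which is the earliest D can start.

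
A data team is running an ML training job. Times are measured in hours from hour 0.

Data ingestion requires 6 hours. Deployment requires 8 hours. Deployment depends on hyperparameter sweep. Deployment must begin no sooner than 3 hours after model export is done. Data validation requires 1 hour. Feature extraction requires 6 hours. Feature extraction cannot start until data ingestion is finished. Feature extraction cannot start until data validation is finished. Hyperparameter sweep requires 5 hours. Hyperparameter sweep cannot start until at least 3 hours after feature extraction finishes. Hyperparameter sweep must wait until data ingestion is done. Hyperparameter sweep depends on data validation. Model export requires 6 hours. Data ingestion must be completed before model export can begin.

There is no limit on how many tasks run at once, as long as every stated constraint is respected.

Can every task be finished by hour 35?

Yes

Nothing blocks data validation, so it runs from hour 0 to hour 1.
Data ingestion has no prerequisites, so it starts at hour 0 and finishes at hour 6.
Model export waits on data ingestion (finishes hour 6), so it starts at hour 6 and finishes at 6 + 6 = hour 12.
Feature extraction cannot start until data ingestion (finishes hour 6); data validation (finishes hour 1). The controlling bound is hour 6, so feature extraction finishes at 6 + 6 = hour 12.
For hyperparameter sweep: feature extraction (finishes hour 12, plus 3-hour gap → hour 15); data ingestion (finishes hour 6); data validation (finishes hour 1). Taking the maximum gives a start of hour 15, and it finishes at 15 + 5 = hour 20.
Deployment cannot start until hyperparameter sweep (finishes hour 20); model export (finishes hour 12, plus 3-hour gap → hour 15). The controlling bound is hour 20, so deployment finishes at 20 + 8 = hour 28.
Every task is finished by hour 28, which is no later than the deadline of 35, so the schedule is feasible.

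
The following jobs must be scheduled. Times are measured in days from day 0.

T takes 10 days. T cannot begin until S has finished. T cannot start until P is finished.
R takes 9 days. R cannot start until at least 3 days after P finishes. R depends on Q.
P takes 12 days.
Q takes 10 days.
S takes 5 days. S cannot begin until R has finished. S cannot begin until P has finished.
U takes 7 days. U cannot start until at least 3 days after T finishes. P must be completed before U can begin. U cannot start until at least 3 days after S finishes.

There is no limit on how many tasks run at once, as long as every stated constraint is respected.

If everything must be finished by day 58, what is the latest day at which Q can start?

14

Nothing follows U; the deadline of day 58 is its only limit. It must start by 58 − 7 = day 51.
Since U (must start by day 51, minus 3-day gap → day 48) depends on it, T must finish by day 48. Backing off its 10-day duration gives a latest start of day 38.
For S: T (must start by day 38); U (must start by day 51, minus 3-day gap → day 48). The most restrictive is day 38; with a 5-day duration, S must start by day 33.
R has to be done before S (must start by day 33). That means finishing by day 33, i.e. starting by 33 − 9 = day 24.
Q feeds into R (must start by day 24); so Q must finish by day 24 and therefore start by day 14.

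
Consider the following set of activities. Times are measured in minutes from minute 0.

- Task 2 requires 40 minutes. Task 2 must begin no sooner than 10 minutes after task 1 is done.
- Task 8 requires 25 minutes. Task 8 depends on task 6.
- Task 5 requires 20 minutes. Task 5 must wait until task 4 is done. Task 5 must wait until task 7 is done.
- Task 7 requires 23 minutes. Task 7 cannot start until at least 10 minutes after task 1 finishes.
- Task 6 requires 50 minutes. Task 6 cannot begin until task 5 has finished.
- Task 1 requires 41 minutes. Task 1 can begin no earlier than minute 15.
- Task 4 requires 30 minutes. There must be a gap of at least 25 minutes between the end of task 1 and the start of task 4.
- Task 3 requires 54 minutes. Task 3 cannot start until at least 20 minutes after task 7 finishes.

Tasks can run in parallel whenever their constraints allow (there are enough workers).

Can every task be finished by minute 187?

No

Task 1 cannot begin until its own release at minute 15. It runs from minute 15 to 15 + 41 = minute 56.
After task 1 (finishes minute 56, plus 10-minute gap → minute 66), task 7 can start at minute 66 and finishes at minute 89.
Task 3 cannot begin until task 7 (finishes minute 89, plus 20-minute gap → minute 109). It runs from minute 109 to 109 + 54 = minute 163.
Task 4 cannot begin until task 1 (finishes minute 56, plus 25-minute gap → minute 81). It runs from minute 81 to 81 + 30 = minute 111.
For task 5: task 4 (finishes minute 111); task 7 (finishes minute 89). Taking the maximum gives a start of minute 111, and it finishes at 111 + 20 = minute 131.
Task 6 cannot begin until task 5 (finishes minute 131). It runs from minute 131 to 131 + 50 = minute 181.
Task 8 waits on task 6 (finishes minute 181), so it starts at minute 181 and finishes at 181 + 25 = minute 206.
Task 2 waits on task 1 (finishes minute 56, plus 10-minute gap → minute 66), so it starts at minute 66 and finishes at 66 + 40 = minute 106.
The earliest everything can be done is minute 206, which is after the deadline of 187, so it is not possible.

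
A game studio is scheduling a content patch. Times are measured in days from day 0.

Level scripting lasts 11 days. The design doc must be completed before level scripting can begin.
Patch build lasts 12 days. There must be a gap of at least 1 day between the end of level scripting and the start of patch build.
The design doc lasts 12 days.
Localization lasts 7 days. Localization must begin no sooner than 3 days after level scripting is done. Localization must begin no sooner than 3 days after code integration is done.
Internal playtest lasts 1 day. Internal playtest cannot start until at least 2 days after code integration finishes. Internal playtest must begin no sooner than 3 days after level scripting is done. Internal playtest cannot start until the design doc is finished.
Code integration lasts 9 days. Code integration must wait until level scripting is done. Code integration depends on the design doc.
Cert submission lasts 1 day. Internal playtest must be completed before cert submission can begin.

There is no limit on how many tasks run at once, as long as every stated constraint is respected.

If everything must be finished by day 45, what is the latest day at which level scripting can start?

15

To finish by day 45, cert submission (duration 1) must start no later than day 44.
Internal playtest has to be done before cert submission (must start by day 44). That means finishing by day 44, i.e. starting by 44 − 1 = day 43.
To finish by day 45, localization (duration 7) must start no later than day 38.
Code integration has several dependents: internal playtest (must start by day 43, minus 2-day gap → day 41); localization (must start by day 38, minus 3-day gap → day 35). The earliest of those limits is day 35, so code integration must start by 35 − 9 = day 26.
To finish by day 45, patch build (duration 12) must start no later than day 33.
Level scripting must finish in time for code integration (must start by day 26); internal playtest (must start by day 43, minus 3-day gap → day 40); localization (must start by day 38, minus 3-day gap → day 35); patch build (must start by day 33, minus 1-day gap → day 32). The tightest is day 26, so level scripting must start by 26 − 11 = day 15.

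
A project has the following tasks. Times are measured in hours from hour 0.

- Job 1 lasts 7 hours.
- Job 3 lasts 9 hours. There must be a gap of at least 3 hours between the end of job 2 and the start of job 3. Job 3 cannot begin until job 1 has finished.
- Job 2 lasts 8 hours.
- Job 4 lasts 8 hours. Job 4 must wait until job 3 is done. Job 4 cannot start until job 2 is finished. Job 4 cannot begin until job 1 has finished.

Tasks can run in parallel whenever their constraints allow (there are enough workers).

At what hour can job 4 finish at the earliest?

28

Job 2 has no prerequisites, so it starts at hour 0 and finishes at hour 8.
Job 1 can start immediately at hour 0; it finishes at hour 7.
Job 3 needs all of job 2 (finishes hour 8, plus 3-hour gap → hour 11); job 1 (finishes hour 7). That puts its earliest start at hour 11; it finishes at 11 + 9 = hour 20.
Job 4 needs all of job 3 (finishes hour 20); job 2 (finishes hour 8); job 1 (finishes hour 7). That puts its earliest start at hour 20; it finishes at 20 + 8 = hour 28.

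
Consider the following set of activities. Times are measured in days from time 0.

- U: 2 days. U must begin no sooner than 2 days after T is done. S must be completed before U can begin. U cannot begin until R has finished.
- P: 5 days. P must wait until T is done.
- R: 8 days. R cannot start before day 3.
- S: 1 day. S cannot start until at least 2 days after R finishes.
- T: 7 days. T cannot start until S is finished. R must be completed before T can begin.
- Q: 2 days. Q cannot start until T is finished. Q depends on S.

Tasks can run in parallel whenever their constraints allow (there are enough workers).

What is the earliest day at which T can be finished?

R waits on its own release at day 3, so it starts at day 3 and finishes at 3 + 8 = day 11.
After R (finishes day 11, plus 2-day gap → day 13), S can start at day 13 and finishes at day 14.
T needs all of S (finishes day 14); R (finishes day 11). That puts its earliest start at day 14; it finishes at 14 + 7 = day 21.

21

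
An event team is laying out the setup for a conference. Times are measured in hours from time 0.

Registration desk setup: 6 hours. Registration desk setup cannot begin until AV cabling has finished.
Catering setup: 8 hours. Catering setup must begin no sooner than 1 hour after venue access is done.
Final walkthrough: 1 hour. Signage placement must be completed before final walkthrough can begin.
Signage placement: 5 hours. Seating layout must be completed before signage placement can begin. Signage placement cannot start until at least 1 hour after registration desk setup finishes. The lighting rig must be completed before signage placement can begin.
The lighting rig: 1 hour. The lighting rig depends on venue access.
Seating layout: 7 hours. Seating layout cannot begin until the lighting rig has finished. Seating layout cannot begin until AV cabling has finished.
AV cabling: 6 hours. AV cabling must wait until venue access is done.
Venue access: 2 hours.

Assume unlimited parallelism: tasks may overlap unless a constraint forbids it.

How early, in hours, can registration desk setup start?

8

Nothing blocks venue access, so it runs from hour 0 to hour 2.
AV cabling waits on venue access (finishes hour 2), so it starts at hour 2 and finishes at 2 + 6 = hour 8.
Registration desk setup waits on AV cabling (finishes hour 8), so the earliest it can start is hour 8.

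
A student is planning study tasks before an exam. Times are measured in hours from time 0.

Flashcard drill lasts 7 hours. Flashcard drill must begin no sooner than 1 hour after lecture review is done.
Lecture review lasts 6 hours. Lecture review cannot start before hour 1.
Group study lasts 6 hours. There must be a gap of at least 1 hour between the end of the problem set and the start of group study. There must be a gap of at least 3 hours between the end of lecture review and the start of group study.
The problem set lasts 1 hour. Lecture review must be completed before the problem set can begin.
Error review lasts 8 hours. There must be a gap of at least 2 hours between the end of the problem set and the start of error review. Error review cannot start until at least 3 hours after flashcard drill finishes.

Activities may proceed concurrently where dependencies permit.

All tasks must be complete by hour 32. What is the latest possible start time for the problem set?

To finish by hour 32, error review (duration 8) must start no later than hour 24.
To finish by hour 32, group study (duration 6) must start no later than hour 26.
The problem set has several dependents: error review (must start by hour 24, minus 2-hour gap → hour 22); group study (must start by hour 26, minus 1-hour gap → hour 25). The earliest of those limits is hour 22, so the problem set must start by 22 − 1 = hour 21.

21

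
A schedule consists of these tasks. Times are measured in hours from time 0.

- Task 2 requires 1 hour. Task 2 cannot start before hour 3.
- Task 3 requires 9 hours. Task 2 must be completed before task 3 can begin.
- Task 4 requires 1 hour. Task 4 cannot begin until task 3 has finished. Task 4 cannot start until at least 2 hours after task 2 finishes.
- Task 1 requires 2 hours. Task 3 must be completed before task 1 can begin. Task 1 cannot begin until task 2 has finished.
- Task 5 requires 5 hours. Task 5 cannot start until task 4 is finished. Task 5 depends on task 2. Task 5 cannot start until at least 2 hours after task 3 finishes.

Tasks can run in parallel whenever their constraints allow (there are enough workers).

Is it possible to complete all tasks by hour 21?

Task 2 waits on its own release at hour 3, so it starts at hour 3 and finishes at 3 + 1 = hour 4.
After task 2 (finishes hour 4), task 3 can start at hour 4 and finishes at hour 13.
Task 4 has to wait for task 3 (finishes hour 13); task 2 (finishes hour 4, plus 2-hour gap → hour 6). The latest of these is hour 13, so task 4 runs hour 13 to 13 + 1 = hour 14.
Task 5 cannot start until task 4 (finishes hour 14); task 2 (finishes hour 4); task 3 (finishes hour 13, plus 2-hour gap → hour 15). The controlling bound is hour 15, so task 5 finishes at 15 + 5 = hour 20.
Task 1 needs all of task 3 (finishes hour 13); task 2 (finishes hour 4). That puts its earliest start at hour 13; it finishes at 13 + 2 = hour 15.
Every task is finished by hour 20, which is no later than the deadline of 21, so the schedule is feasible.

Yes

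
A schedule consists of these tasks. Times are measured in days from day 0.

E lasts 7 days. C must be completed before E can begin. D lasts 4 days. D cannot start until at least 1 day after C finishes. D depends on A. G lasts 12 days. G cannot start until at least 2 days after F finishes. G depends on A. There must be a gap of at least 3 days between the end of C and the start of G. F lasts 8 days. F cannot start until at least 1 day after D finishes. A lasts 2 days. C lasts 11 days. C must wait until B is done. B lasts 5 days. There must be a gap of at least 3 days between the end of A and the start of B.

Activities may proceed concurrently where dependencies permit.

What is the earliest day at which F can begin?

27

A can start immediately at day 0; it finishes at day 2.
After A (finishes day 2, plus 3-day gap → day 5), B can start at day 5 and finishes at day 10.
C waits on B (finishes day 10), so it starts at day 10 and finishes at 10 + 11 = day 21.
For D: C (finishes day 21, plus 1-day gap → day 22); A (finishes day 2). Taking the maximum gives a start of day 22, and it finishes at 22 + 4 = day 26.
F waits on D (finishes day 26, plus 1-day gap → day 27), so the earliest it can start is day 27.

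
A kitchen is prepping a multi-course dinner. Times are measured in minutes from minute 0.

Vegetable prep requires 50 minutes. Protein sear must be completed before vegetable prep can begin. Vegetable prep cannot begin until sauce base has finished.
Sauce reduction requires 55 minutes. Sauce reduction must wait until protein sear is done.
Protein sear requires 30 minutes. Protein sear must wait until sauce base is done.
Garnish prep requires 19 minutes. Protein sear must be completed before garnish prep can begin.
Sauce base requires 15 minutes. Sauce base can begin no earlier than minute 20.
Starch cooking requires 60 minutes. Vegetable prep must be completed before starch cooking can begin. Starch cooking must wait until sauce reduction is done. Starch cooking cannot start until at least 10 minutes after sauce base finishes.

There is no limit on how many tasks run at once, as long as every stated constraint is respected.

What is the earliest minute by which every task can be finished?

180

Sauce base waits on its own release at minute 20, so it starts at minute 20 and finishes at 20 + 15 = minute 35.
After sauce base (finishes minute 35), protein sear can start at minute 35 and finishes at minute 65.
Garnish prep waits on protein sear (finishes minute 65), so it starts at minute 65 and finishes at 65 + 19 = minute 84.
Sauce reduction waits on protein sear (finishes minute 65), so it starts at minute 65 and finishes at 65 + 55 = minute 120.
Vegetable prep has to wait for protein sear (finishes minute 65); sauce base (finishes minute 35). The latest of these is minute 65, so vegetable prep runs minute 65 to 65 + 50 = minute 115.
Starch cooking cannot start until vegetable prep (finishes minute 115); sauce reduction (finishes minute 120); sauce base (finishes minute 35, plus 10-minute gap → minute 45). The controlling bound is minute 120, so starch cooking finishes at 120 + 60 = minute 180.
All tasks are finished once the last one completes. Finish times: Sauce base at 35, Protein sear at 65, Vegetable prep at 115, Sauce reduction at 120, Starch cooking at 180, Garnish prep at 84. The latest is minute 180.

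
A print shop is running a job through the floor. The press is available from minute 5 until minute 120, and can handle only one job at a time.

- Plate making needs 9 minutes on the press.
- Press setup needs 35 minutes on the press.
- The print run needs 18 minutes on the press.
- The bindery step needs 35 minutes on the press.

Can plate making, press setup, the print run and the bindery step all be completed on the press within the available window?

Yes

The press window is 120 − 5 = 115 minutes.
Running back to back, the jobs need 9 + 35 + 18 + 35 = 97 minutes on the press.
Since 97 ≤ 115, they fit within the window.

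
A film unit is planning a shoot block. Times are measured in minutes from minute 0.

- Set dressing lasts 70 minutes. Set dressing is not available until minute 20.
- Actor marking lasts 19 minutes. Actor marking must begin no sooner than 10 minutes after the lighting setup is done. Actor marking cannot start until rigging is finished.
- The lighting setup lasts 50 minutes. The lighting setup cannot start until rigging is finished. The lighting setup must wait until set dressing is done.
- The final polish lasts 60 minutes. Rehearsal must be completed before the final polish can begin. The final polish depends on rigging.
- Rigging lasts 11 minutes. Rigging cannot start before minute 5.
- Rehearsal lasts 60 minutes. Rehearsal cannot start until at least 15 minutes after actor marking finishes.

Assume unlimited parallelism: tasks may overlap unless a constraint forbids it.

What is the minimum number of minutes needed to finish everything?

Set dressing waits on its own release at minute 20, so it starts at minute 20 and finishes at 20 + 70 = minute 90.
Rigging cannot begin until its own release at minute 5. It runs from minute 5 to 5 + 11 = minute 16.
The lighting setup cannot start until rigging (finishes minute 16); set dressing (finishes minute 90). The controlling bound is minute 90, so the lighting setup finishes at 90 + 50 = minute 140.
Actor marking needs all of the lighting setup (finishes minute 140, plus 10-minute gap → minute 150); rigging (finishes minute 16). That puts its earliest start at minute 150; it finishes at 150 + 19 = minute 169.
After actor marking (finishes minute 169, plus 15-minute gap → minute 184), rehearsal can start at minute 184 and finishes at minute 244.
The final polish needs all of rehearsal (finishes minute 244); rigging (finishes minute 16). That puts its earliest start at minute 244; it finishes at 244 + 60 = minute 304.
All tasks are finished once the last one completes. Finish times: Rigging at 16, Set dressing at 90, The lighting setup at 140, Actor marking at 169, Rehearsal at 244, The final polish at 304. The latest is minute 304.

304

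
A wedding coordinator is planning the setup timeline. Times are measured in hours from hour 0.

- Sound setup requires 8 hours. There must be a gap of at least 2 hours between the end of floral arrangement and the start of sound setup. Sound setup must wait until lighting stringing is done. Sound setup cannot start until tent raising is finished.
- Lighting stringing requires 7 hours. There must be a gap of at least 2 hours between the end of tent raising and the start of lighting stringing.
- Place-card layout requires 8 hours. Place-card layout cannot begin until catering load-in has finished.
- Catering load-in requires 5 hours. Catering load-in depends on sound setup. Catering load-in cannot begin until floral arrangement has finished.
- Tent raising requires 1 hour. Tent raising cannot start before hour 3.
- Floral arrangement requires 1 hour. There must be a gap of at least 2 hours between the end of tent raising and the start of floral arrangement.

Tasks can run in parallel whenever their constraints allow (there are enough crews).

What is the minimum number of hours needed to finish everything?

34

Tent raising waits on its own release at hour 3, so it starts at hour 3 and finishes at 3 + 1 = hour 4.
Lighting stringing cannot begin until tent raising (finishes hour 4, plus 2-hour gap → hour 6). It runs from hour 6 to 6 + 7 = hour 13.
Floral arrangement waits on tent raising (finishes hour 4, plus 2-hour gap → hour 6), so it starts at hour 6 and finishes at 6 + 1 = hour 7.
Sound setup cannot start until floral arrangement (finishes hour 7, plus 2-hour gap → hour 9); lighting stringing (finishes hour 13); tent raising (finishes hour 4). The controlling bound is hour 13, so sound setup finishes at 13 + 8 = hour 21.
For catering load-in: sound setup (finishes hour 21); floral arrangement (finishes hour 7). Taking the maximum gives a start of hour 21, and it finishes at 21 + 5 = hour 26.
Place-card layout waits on catering load-in (finishes hour 26), so it starts at hour 26 and finishes at 26 + 8 = hour 34.
All tasks are finished once the last one completes. Finish times: Tent raising at 4, Floral arrangement at 7, Lighting stringing at 13, Sound setup at 21, Catering load-in at 26, Place-card layout at 34. The latest is hour 34.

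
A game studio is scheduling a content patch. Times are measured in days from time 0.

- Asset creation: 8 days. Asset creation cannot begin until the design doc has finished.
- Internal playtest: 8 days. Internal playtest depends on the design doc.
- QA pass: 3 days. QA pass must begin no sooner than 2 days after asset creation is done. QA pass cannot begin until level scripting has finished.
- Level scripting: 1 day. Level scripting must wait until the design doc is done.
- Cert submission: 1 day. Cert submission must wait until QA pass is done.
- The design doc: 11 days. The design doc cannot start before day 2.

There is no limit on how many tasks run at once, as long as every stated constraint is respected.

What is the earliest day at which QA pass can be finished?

The design doc cannot begin until its own release at day 2. It runs from day 2 to 2 + 11 = day 13.
After the design doc (finishes day 13), level scripting can start at day 13 and finishes at day 14.
After the design doc (finishes day 13), asset creation can start at day 13 and finishes at day 21.
QA pass has to wait for asset creation (finishes day 21, plus 2-day gap → day 23); level scripting (finishes day 14). The latest of these is day 23, so QA pass runs day 23 to 23 + 3 = day 26.

26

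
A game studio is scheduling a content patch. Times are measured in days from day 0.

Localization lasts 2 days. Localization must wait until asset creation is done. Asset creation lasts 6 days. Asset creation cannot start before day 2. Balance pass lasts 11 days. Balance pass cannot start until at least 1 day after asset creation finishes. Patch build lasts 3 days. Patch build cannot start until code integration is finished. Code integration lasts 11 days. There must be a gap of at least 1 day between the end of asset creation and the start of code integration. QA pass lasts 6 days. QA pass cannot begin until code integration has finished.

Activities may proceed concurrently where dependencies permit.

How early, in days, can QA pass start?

Asset creation waits on its own release at day 2, so it starts at day 2 and finishes at 2 + 6 = day 8.
After asset creation (finishes day 8, plus 1-day gap → day 9), code integration can start at day 9 and finishes at day 20.
QA pass waits on code integration (finishes day 20), so the earliest it can start is day 20.

20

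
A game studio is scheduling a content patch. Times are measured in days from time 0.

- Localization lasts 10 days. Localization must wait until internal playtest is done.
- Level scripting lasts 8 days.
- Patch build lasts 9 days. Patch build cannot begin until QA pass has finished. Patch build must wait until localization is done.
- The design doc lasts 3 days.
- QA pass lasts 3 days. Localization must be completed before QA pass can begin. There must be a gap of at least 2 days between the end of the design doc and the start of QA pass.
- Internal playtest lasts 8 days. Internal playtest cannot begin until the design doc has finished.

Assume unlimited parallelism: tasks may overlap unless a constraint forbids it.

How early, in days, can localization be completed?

Nothing blocks the design doc, so it runs from day 0 to day 3.
Internal playtest waits on the design doc (finishes day 3), so it starts at day 3 and finishes at 3 + 8 = day 11.
After internal playtest (finishes day 11), localization can start at day 11 and finishes at day 21.

21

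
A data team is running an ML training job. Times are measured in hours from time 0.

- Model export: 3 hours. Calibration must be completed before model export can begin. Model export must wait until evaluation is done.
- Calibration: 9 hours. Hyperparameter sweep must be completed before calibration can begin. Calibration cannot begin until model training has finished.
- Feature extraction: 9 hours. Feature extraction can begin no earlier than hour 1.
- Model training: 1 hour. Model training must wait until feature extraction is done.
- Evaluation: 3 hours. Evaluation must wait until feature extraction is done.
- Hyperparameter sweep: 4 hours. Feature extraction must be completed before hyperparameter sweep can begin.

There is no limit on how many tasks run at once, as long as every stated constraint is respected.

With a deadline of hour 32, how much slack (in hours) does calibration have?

After its own release at hour 1, feature extraction can start at hour 1 and finishes at hour 10.
Model training cannot begin until feature extraction (finishes hour 10). It runs from hour 10 to 10 + 1 = hour 11.
Hyperparameter sweep cannot begin until feature extraction (finishes hour 10). It runs from hour 10 to 10 + 4 = hour 14.
Calibration cannot start until hyperparameter sweep (finishes hour 14); model training (finishes hour 11). The controlling bound is hour 14, so calibration finishes at 14 + 9 = hour 23.

Working backward from the deadline:
To finish by hour 32, model export (duration 3) must start no later than hour 29.
Calibration has to be done before model export (must start by hour 29). That means finishing by hour 29, i.e. starting by 29 − 9 = hour 20.
So calibration can start as early as hour 14 and as late as hour 20, giving 20 − 14 = 6 hours of slack.

6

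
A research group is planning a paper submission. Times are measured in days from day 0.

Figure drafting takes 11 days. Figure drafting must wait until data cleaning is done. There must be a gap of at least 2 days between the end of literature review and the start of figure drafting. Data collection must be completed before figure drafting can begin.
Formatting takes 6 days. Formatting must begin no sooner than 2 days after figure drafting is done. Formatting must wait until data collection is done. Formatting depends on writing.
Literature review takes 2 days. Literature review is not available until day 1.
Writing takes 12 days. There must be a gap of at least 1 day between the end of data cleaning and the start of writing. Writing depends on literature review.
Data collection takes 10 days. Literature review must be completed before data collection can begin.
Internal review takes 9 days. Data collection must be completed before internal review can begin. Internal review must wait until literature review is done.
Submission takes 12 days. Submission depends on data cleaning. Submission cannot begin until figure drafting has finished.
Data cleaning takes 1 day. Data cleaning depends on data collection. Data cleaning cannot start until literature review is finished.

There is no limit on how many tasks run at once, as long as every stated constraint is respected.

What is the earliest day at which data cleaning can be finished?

14

Literature review cannot begin until its own release at day 1. It runs from day 1 to 1 + 2 = day 3.
Data collection waits on literature review (finishes day 3), so it starts at day 3 and finishes at 3 + 10 = day 13.
Data cleaning needs all of data collection (finishes day 13); literature review (finishes day 3). That puts its earliest start at day 13; it finishes at 13 + 1 = day 14.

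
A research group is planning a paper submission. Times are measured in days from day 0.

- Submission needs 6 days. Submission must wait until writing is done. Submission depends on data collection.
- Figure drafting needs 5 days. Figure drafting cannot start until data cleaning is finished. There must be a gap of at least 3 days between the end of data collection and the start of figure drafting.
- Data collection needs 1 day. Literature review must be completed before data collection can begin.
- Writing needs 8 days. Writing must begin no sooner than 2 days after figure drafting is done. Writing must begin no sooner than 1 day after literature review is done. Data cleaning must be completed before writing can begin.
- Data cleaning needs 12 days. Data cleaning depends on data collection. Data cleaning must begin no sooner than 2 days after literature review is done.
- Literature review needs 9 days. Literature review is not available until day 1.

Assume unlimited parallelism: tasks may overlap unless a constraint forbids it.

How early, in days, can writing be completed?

39

Literature review cannot begin until its own release at day 1. It runs from day 1 to 1 + 9 = day 10.
Data collection waits on literature review (finishes day 10), so it starts at day 10 and finishes at 10 + 1 = day 11.
Data cleaning cannot start until data collection (finishes day 11); literature review (finishes day 10, plus 2-day gap → day 12). The controlling bound is day 12, so data cleaning finishes at 12 + 12 = day 24.
Figure drafting cannot start until data cleaning (finishes day 24); data collection (finishes day 11, plus 3-day gap → day 14). The controlling bound is day 24, so figure drafting finishes at 24 + 5 = day 29.
Writing has to wait for figure drafting (finishes day 29, plus 2-day gap → day 31); literature review (finishes day 10, plus 1-day gap → day 11); data cleaning (finishes day 24). The latest of these is day 31, so writing runs day 31 to 31 + 8 = day 39.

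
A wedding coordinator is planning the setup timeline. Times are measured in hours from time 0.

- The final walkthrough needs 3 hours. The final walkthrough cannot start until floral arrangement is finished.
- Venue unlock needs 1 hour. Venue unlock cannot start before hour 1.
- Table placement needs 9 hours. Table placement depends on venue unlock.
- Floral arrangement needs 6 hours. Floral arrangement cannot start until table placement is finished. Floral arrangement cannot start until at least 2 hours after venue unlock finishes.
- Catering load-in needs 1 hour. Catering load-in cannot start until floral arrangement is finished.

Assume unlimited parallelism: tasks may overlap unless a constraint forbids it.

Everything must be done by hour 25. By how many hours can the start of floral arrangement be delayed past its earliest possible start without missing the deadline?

5

Venue unlock waits on its own release at hour 1, so it starts at hour 1 and finishes at 1 + 1 = hour 2.
Table placement cannot begin until venue unlock (finishes hour 2). It runs from hour 2 to 2 + 9 = hour 11.
Floral arrangement cannot start until table placement (finishes hour 11); venue unlock (finishes hour 2, plus 2-hour gap → hour 4). The controlling bound is hour 11, so floral arrangement finishes at 11 + 6 = hour 17.

Working backward from the deadline:
Catering load-in has no dependents, so it just needs to finish by hour 25. Starting by 25 − 1 = hour 24 achieves that.
Nothing follows the final walkthrough; the deadline of hour 25 is its only limit. It must start by 25 − 3 = hour 22.
Floral arrangement must finish in time for catering load-in (must start by hour 24); the final walkthrough (must start by hour 22). The tightest is hour 22, so floral arrangement must start by 22 − 6 = hour 16.
So floral arrangement can start as early as hour 11 and as late as hour 16, giving 16 − 11 = 5 hours of slack.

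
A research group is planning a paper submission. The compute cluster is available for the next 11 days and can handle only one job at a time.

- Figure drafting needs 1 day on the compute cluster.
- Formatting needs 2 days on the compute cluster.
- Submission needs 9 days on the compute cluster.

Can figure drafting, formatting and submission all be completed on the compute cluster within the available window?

Running back to back, the jobs need 1 + 2 + 9 = 12 days on the compute cluster.
Since 12 > 11, they cannot all fit.

No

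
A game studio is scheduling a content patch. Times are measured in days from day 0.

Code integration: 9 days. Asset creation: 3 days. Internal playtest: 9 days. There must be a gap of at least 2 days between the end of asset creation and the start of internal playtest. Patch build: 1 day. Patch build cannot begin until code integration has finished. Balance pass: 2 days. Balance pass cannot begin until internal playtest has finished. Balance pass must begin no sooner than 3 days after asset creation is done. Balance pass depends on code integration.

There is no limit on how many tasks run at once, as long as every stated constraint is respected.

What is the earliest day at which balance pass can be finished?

Nothing blocks code integration, so it runs from day 0 to day 9.
Asset creation has no prerequisites, so it starts at day 0 and finishes at day 3.
Internal playtest cannot begin until asset creation (finishes day 3, plus 2-day gap → day 5). It runs from day 5 to 5 + 9 = day 14.
Balance pass cannot start until internal playtest (finishes day 14); asset creation (finishes day 3, plus 3-day gap → day 6); code integration (finishes day 9). The controlling bound is day 14, so balance pass finishes at 14 + 2 = day 16.

16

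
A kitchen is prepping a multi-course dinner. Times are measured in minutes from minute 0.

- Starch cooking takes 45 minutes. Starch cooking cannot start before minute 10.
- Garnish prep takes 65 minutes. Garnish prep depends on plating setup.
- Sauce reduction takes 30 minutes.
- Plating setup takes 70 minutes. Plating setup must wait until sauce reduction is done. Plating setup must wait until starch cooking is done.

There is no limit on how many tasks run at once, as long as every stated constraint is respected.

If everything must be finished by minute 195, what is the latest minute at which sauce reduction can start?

Nothing follows garnish prep; the deadline of minute 195 is its only limit. It must start by 195 − 65 = minute 130.
Plating setup must finish before garnish prep (must start by minute 130). With a 70-minute duration, plating setup must start by 130 − 70 = minute 60.
Since plating setup (must start by minute 60) depends on it, sauce reduction must finish by minute 60. Backing off its 30-minute duration gives a latest start of minute 30.

30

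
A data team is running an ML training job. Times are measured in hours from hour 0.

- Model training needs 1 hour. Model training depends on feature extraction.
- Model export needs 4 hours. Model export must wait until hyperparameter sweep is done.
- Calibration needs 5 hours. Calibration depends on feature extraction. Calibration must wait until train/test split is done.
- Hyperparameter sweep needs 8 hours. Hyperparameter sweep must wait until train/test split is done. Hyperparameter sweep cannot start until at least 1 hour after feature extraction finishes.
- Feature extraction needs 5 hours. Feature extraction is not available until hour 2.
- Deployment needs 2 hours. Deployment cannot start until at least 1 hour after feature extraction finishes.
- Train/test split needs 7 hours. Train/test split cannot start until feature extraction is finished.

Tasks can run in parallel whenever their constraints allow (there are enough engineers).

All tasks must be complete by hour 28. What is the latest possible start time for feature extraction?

Model export has no dependents, so it just needs to finish by hour 28. Starting by 28 − 4 = hour 24 achieves that.
Hyperparameter sweep must finish before model export (must start by hour 24). With an 8-hour duration, hyperparameter sweep must start by 24 − 8 = hour 16.
Calibration has no dependents, so it just needs to finish by hour 28. Starting by 28 − 5 = hour 23 achieves that.
Train/test split has several dependents: hyperparameter sweep (must start by hour 16); calibration (must start by hour 23). The earliest of those limits is hour 16, so train/test split must start by 16 − 7 = hour 9.
To finish by hour 28, model training (duration 1) must start no later than hour 27.
Deployment must finish by hour 28; it takes 2 hours, so it must start by 28 − 2 = hour 26.
Feature extraction has several dependents: train/test split (must start by hour 9); hyperparameter sweep (must start by hour 16, minus 1-hour gap → hour 15); model training (must start by hour 27); calibration (must start by hour 23); deployment (must start by hour 26, minus 1-hour gap → hour 25). The earliest of those limits is hour 9, so feature extraction must start by 9 − 5 = hour 4.

4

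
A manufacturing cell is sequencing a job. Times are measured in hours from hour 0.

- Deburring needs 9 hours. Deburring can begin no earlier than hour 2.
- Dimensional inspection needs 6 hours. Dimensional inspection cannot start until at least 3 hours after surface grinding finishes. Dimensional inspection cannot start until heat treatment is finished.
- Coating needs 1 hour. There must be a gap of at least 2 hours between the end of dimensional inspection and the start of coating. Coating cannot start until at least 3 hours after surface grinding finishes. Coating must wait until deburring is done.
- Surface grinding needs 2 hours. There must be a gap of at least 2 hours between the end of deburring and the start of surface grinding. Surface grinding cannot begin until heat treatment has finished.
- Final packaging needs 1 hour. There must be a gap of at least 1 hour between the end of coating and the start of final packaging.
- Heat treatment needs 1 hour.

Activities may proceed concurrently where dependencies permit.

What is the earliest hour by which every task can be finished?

29

Nothing blocks heat treatment, so it runs from hour 0 to hour 1.
Deburring cannot begin until its own release at hour 2. It runs from hour 2 to 2 + 9 = hour 11.
Surface grinding cannot start until deburring (finishes hour 11, plus 2-hour gap → hour 13); heat treatment (finishes hour 1). The controlling bound is hour 13, so surface grinding finishes at 13 + 2 = hour 15.
Dimensional inspection cannot start until surface grinding (finishes hour 15, plus 3-hour gap → hour 18); heat treatment (finishes hour 1). The controlling bound is hour 18, so dimensional inspection finishes at 18 + 6 = hour 24.
Coating needs all of dimensional inspection (finishes hour 24, plus 2-hour gap → hour 26); surface grinding (finishes hour 15, plus 3-hour gap → hour 18); deburring (finishes hour 11). That puts its earliest start at hour 26; it finishes at 26 + 1 = hour 27.
Final packaging cannot begin until coating (finishes hour 27, plus 1-hour gap → hour 28). It runs from hour 28 to 28 + 1 = hour 29.
All tasks are finished once the last one completes. Finish times: Deburring at 11, Heat treatment at 1, Surface grinding at 15, Dimensional inspection at 24, Coating at 27, Final packaging at 29. The latest is hour 29.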